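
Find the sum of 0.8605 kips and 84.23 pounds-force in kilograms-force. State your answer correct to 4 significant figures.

0.8605 kip = 390.316 kgf and 84.23 lbf = 38.2061 kgf.
390.316 + 38.2061 ≈ 428.5 kgf.

428.5 kilograms-force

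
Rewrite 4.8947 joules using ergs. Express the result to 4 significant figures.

1 J = 1.00000e+7 erg.
Then 4.8947 × 1.00000e+7 ≈ 4.895e+7 erg.

4.895e+7 erg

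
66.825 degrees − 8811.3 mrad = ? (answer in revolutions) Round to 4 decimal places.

66.825 ° = 0.185625 rev and 8811.3 mrad = 1.40236 rev.
0.185625 − 1.40236 ≈ -1.2167 rev.

-1.2167 rev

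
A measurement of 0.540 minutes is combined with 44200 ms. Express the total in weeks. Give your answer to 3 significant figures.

0.000127 wk

0.540 min = 5.35714 × 10^-5 wk and 44200 ms = 7.30820 × 10^-5 wk.
5.35714 × 10^-5 + 7.30820 × 10^-5 ≈ 0.000127 wk.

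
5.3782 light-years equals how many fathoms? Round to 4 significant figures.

2.782e+16 fathom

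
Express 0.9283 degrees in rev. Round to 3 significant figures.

1 ° = 0.00277778 rev.
Then 0.9283 × 0.00277778 ≈ 0.00258 rev.

0.00258 rev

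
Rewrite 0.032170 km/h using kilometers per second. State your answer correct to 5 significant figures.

8.9361 × 10^-6 km/s

1 kilometer per hour = 0.000277778 kilometers per second.
Then 0.032170 × 0.000277778 ≈ 8.9361 × 10^-6 km/s.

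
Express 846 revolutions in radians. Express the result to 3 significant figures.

1 revolution = 6.28319 rad.
Thus 846 × 6.28319 ≈ 5320 rad.

5320 radians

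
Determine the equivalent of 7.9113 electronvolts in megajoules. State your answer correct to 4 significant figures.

1 electronvolt = 1.60218e-25 megajoules.
So 7.9113 × 1.60218e-25 ≈ 1.268e-24 MJ.

1.268e-24 megajoules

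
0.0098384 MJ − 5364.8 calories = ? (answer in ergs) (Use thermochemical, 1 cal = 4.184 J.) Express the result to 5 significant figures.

-1.2608e+11 ergs

0.0098384 MJ = 9.83840e+10 erg and 5364.8 cal = 2.24463e+11 erg.
9.83840e+10 − 2.24463e+11 ≈ -1.2608e+11 erg.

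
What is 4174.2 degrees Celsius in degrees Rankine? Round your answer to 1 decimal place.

°R = (°C + 273.15) × 9/5.
Applying the formula gives 8005.2 °R.

8005.2 degrees Rankine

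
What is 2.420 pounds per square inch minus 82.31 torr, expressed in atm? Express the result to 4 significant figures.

0.05637 atmospheres

2.420 psi = 0.164671 atm and 82.31 torr = 0.108303 atm.
0.164671 − 0.108303 ≈ 0.05637 atm.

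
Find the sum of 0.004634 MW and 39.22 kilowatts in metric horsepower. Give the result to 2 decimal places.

59.62 metric horsepower

0.004634 MW = 6.30049 PS and 39.22 kW = 53.3244 PS.
6.30049 + 53.3244 ≈ 59.62 PS.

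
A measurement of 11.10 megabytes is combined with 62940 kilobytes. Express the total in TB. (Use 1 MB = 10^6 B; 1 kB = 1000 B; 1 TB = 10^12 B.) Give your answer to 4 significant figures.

7.404e-5 TB

11.10 MB = 1.11000e-5 TB and 62940 kB = 6.29400e-5 TB.
1.11000e-5 + 6.29400e-5 ≈ 7.404e-5 TB.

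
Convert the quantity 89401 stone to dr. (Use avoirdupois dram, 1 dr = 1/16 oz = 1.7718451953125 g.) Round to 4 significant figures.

3.204 × 10^8 drams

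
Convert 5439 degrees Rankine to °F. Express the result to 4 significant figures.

4979 degrees Fahrenheit

°R = °F + 459.67.
Applying the formula gives 4979 °F.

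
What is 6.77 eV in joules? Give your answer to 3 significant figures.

1 electronvolt = 1.60218e-19 joules.
So 6.77 × 1.60218e-19 ≈ 1.08e-18 J.

1.08e-18 J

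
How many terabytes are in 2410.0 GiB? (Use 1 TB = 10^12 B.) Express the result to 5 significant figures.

1 GiB = 0.00107374 TB.
So 2410.0 × 0.00107374 ≈ 2.5877 TB.

2.5877 terabytes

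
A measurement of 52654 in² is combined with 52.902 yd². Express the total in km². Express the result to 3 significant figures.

7.82e-5 km²

52654 in² = 3.39703e-5 km² and 52.902 yd² = 4.42328e-5 km².
3.39703e-5 + 4.42328e-5 ≈ 7.82e-5 km².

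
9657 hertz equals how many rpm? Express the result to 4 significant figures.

1 hertz = 60.0000 rpm.
Thus 9657 × 60.0000 ≈ 579400 rpm.

579400 revolutions per minute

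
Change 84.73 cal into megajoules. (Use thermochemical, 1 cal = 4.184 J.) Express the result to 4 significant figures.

1 calorie = 4.18400e-6 MJ.
So 84.73 × 4.18400e-6 ≈ 0.0003545 MJ.

0.0003545 MJ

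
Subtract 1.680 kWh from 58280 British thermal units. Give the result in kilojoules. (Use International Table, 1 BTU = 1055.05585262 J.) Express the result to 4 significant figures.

55440 kJ

58280 BTU = 61488.7 kJ and 1.680 kWh = 6048.00 kJ.
61488.7 − 6048.00 ≈ 55440 kJ.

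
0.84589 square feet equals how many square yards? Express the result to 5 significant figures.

0.093988 yd²

1 square foot = 0.111111 yd².
Then 0.84589 × 0.111111 ≈ 0.093988 yd².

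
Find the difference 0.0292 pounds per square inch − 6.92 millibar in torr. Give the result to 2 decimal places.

-3.68 torr

0.0292 psi = 1.51008 torr and 6.92 mbar = 5.19043 torr.
1.51008 − 5.19043 ≈ -3.68 torr.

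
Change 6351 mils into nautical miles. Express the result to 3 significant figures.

8.71e-5 nmi

1 mil = 1.37149e-8 nautical miles.
Thus 6351 × 1.37149e-8 ≈ 8.71e-5 nmi.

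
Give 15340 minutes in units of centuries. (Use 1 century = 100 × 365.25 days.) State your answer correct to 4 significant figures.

1 minute = 1.90129e-8 century.
Thus 15340 × 1.90129e-8 ≈ 0.0002917 century.

0.0002917 century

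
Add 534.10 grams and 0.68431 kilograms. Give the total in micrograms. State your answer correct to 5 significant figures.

1.2184e+9 micrograms

534.10 g = 5.34100e+8 μg and 0.68431 kg = 6.84310e+8 μg.
5.34100e+8 + 6.84310e+8 ≈ 1.2184e+9 μg.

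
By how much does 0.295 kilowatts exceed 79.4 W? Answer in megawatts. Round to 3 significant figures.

0.000216 MW

0.295 kW = 0.000295000 MW and 79.4 W = 7.94000 × 10^-5 MW.
0.000295000 − 7.94000 × 10^-5 ≈ 0.000216 MW.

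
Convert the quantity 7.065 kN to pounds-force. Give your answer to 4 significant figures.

1588 lbf

1 kN = 224.809 lbf.
7.065 × 224.809 ≈ 1588 lbf.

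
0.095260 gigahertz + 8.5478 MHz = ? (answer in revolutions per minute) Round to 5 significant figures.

0.095260 GHz = 5.71560 × 10^9 rpm and 8.5478 MHz = 5.12868 × 10^8 rpm.
5.71560 × 10^9 + 5.12868 × 10^8 ≈ 6.2285 × 10^9 rpm.

6.2285 × 10^9 rpm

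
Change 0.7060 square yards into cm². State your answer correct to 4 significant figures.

1 yd² = 8361.27 cm².
0.7060 × 8361.27 ≈ 5903 cm².

5903 square centimeters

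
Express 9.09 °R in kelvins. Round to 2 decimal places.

°R = K × 9/5.
Applying the formula gives 5.05 K.

5.05 K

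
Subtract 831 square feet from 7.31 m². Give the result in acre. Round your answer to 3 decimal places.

-0.017 acre

7.31 m² = 0.00180634 acre and 831 ft² = 0.0190771 acre.
0.00180634 − 0.0190771 ≈ -0.017 acre.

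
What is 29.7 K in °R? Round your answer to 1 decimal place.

°R = K × 9/5.
Applying the formula gives 53.5 °R.

53.5 °R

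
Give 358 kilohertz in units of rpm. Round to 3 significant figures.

2.15 × 10^7 rpm

1 kHz = 60000.0 rpm.
358 × 60000.0 ≈ 2.15 × 10^7 rpm.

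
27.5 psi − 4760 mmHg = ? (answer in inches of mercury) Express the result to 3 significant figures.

27.5 psi = 55.9906 inHg and 4760 mmHg = 187.402 inHg.
55.9906 − 187.402 ≈ -131 inHg.

-131 inHg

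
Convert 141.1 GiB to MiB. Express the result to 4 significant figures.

1 gibibyte = 1024.00 mebibytes.
141.1 × 1024.00 ≈ 144500 MiB.

144500 MiB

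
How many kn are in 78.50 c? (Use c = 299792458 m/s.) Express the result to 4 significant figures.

4.575e+10 kn

1 speed of light = 5.82750e+8 kn.
Thus 78.50 × 5.82750e+8 ≈ 4.575e+10 kn.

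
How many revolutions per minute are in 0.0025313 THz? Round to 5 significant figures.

1.5188 × 10^11 rpm

1 THz = 6.00000 × 10^13 revolutions per minute.
Thus 0.0025313 × 6.00000 × 10^13 ≈ 1.5188 × 10^11 rpm.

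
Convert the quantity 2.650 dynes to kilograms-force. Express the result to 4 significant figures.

1 dyne = 1.01972e-6 kilograms-force.
Then 2.650 × 1.01972e-6 ≈ 2.702e-6 kgf.

2.702e-6 kgf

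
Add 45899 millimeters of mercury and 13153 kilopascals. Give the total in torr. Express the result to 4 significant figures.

45899 mmHg = 45899.0 torr and 13153 kPa = 98655.6 torr.
45899.0 + 98655.6 ≈ 144600 torr.

144600 torr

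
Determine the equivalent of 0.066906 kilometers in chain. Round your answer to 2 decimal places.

3.33 chain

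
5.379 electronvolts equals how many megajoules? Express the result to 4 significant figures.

8.618 × 10^-25 megajoules

1 electronvolt = 1.60218 × 10^-25 MJ.
Thus 5.379 × 1.60218 × 10^-25 ≈ 8.618 × 10^-25 MJ.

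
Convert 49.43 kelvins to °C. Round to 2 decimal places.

K = °C + 273.15.
Applying the formula gives -223.72 °C.

-223.72 °C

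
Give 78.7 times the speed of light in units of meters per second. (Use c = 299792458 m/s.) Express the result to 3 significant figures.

2.36e+10 meters per second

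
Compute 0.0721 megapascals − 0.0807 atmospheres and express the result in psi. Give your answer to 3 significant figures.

0.0721 MPa = 10.4572 psi and 0.0807 atm = 1.18596 psi.
10.4572 − 1.18596 ≈ 9.27 psi.

9.27 pounds per square inch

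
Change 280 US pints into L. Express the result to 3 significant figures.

132 L

1 US pt = 0.473176 L.
280 × 0.473176 ≈ 132 L.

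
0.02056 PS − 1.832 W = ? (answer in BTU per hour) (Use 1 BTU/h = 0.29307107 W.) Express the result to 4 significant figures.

45.35 BTU/h

0.02056 PS = 51.5979 BTU/h and 1.832 W = 6.25104 BTU/h.
51.5979 − 6.25104 ≈ 45.35 BTU/h.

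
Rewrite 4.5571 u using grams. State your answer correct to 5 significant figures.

7.5672 × 10^-24 g

1 u = 1.66054 × 10^-24 grams.
Thus 4.5571 × 1.66054 × 10^-24 ≈ 7.5672 × 10^-24 g.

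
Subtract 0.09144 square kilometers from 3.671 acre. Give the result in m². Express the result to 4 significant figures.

-76580 square meters

3.671 acre = 14856.0 m² and 0.09144 km² = 91440.0 m².
14856.0 − 91440.0 ≈ -76580 m².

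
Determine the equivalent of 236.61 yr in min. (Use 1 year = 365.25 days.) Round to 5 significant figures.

1.2445e+8 minutes

1 yr = 525960 minutes.
Thus 236.61 × 525960 ≈ 1.2445e+8 min.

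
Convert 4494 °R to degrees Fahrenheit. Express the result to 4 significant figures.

°R = °F + 459.67.
Applying the formula gives 4034 °F.

4034 °F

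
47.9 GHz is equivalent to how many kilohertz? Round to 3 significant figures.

1 GHz = 1.00000e+6 kHz.
Thus 47.9 × 1.00000e+6 ≈ 4.79e+7 kHz.

4.79e+7 kilohertz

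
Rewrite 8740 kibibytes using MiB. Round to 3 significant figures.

1 kibibyte = 0.0009765625 MiB.
Thus 8740 × 0.0009765625 ≈ 8.54 MiB.

8.54 mebibytes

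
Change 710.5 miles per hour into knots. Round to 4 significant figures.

617.4 kn

1 mile per hour = 0.868976 knots.
710.5 × 0.868976 ≈ 617.4 kn.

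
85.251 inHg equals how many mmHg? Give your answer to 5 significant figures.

1 inHg = 25.4000 mmHg.
Thus 85.251 × 25.4000 ≈ 2165.4 mmHg.

2165.4 mmHg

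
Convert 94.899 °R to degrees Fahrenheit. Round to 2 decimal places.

°R = °F + 459.67.
Applying the formula gives -364.77 °F.

-364.77 degrees Fahrenheit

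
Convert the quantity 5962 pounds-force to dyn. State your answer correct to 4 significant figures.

1 lbf = 444822 dynes.
Thus 5962 × 444822 ≈ 2.652e+9 dyn.

2.652e+9 dyn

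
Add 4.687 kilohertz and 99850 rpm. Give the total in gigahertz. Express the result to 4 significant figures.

6.351e-6 GHz

4.687 kHz = 4.68700e-6 GHz and 99850 rpm = 1.66417e-6 GHz.
4.68700e-6 + 1.66417e-6 ≈ 6.351e-6 GHz.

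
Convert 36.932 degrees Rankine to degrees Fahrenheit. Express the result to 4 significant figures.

-422.7 °F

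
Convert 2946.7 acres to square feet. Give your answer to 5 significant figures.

1.2836 × 10^8 ft²

1 acre = 43560.0 ft².
2946.7 × 43560.0 ≈ 1.2836 × 10^8 ft².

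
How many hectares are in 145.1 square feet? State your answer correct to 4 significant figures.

1 square foot = 9.29030e-6 ha.
145.1 × 9.29030e-6 ≈ 0.001348 ha.

0.001348 hectares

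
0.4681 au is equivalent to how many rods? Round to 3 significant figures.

1.39 × 10^10 rod

1 astronomical unit = 2.97459 × 10^10 rods.
Thus 0.4681 × 2.97459 × 10^10 ≈ 1.39 × 10^10 rod.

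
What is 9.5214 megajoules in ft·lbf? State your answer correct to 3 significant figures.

1 MJ = 737562 foot-pounds.
9.5214 × 737562 ≈ 7.02e+6 ft·lbf.

7.02e+6 foot-pounds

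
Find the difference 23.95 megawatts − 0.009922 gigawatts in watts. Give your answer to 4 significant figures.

23.95 MW = 2.39500 × 10^7 W and 0.009922 GW = 9.92200 × 10^6 W.
2.39500 × 10^7 − 9.92200 × 10^6 ≈ 1.403 × 10^7 W.

1.403 × 10^7 watts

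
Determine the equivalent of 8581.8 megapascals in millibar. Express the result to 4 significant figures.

8.582e+7 mbar

1 megapascal = 10000.0 mbar.
Then 8581.8 × 10000.0 ≈ 8.582e+7 mbar.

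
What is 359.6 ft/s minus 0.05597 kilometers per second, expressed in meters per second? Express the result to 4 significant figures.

53.64 meters per second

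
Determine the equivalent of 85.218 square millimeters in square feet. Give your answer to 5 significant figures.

1 mm² = 1.07639 × 10^-5 square feet.
Then 85.218 × 1.07639 × 10^-5 ≈ 0.00091728 ft².

0.00091728 square feet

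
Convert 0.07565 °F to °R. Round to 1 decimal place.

°R = °F + 459.67.
Applying the formula gives 459.7 °R.

459.7 °R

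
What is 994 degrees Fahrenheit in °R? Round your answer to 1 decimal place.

1453.7 °R

°R = °F + 459.67.
Applying the formula gives 1453.7 °R.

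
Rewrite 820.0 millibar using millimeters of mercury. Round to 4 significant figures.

1 millibar = 0.750062 mmHg.
820.0 × 0.750062 ≈ 615.1 mmHg.

615.1 mmHg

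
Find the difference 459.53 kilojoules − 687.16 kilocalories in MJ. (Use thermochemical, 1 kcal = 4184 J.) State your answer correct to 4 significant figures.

-2.416 megajoules

459.53 kJ = 0.459530 MJ and 687.16 kcal = 2.87508 MJ.
0.459530 − 2.87508 ≈ -2.416 MJ.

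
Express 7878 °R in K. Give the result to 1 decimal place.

4376.7 K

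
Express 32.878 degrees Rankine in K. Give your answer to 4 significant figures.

18.27 K

°R = K × 9/5.
Applying the formula gives 18.27 K.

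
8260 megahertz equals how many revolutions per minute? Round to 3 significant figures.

4.96 × 10^11 rpm

1 MHz = 6.00000 × 10^7 rpm.
So 8260 × 6.00000 × 10^7 ≈ 4.96 × 10^11 rpm.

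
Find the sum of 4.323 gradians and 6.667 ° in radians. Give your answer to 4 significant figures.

0.1843 rad

4.323 grad = 0.0679055 rad and 6.667 ° = 0.116361 rad.
0.0679055 + 0.116361 ≈ 0.1843 rad.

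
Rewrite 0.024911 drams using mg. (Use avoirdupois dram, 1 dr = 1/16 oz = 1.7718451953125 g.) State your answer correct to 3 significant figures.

1 dr = 1771.85 mg.
Then 0.024911 × 1771.85 ≈ 44.1 mg.

44.1 mg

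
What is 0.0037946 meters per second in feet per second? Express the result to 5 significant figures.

1 m/s = 3.28084 ft/s.
So 0.0037946 × 3.28084 ≈ 0.012449 ft/s.

0.012449 feet per second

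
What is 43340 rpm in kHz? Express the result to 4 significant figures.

0.7223 kilohertz

1 revolution per minute = 1.66667e-5 kilohertz.
Thus 43340 × 1.66667e-5 ≈ 0.7223 kHz.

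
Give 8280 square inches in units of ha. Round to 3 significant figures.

0.000534 ha

1 square inch = 6.45160 × 10^-8 hectares.
Thus 8280 × 6.45160 × 10^-8 ≈ 0.000534 ha.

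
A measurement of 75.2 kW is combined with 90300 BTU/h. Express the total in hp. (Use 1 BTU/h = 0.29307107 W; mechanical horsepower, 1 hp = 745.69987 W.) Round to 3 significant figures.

136 hp

75.2 kW = 100.845 hp and 90300 BTU/h = 35.4892 hp.
100.845 + 35.4892 ≈ 136 hp.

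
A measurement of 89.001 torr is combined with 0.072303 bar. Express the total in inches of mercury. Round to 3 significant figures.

5.64 inHg

89.001 torr = 3.50398 inHg and 0.072303 bar = 2.13511 inHg.
3.50398 + 2.13511 ≈ 5.64 inHg.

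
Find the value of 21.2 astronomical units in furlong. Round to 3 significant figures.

1.58e+10 furlong

1 astronomical unit = 7.43646e+8 furlong.
Then 21.2 × 7.43646e+8 ≈ 1.58e+10 furlong.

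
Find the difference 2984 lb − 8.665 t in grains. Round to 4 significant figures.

-1.128e+8 gr

2984 lb = 2.08880e+7 gr and 8.665 t = 1.33721e+8 gr.
2.08880e+7 − 1.33721e+8 ≈ -1.128e+8 gr.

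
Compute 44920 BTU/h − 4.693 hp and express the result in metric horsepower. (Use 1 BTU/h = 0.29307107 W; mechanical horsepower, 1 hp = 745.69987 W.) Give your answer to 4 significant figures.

13.14 PS

44920 BTU/h = 17.8991 PS and 4.693 hp = 4.75809 PS.
17.8991 − 4.75809 ≈ 13.14 PS.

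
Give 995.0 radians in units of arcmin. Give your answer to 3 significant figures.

3.42e+6 arcminutes

1 rad = 3437.75 arcmin.
Thus 995.0 × 3437.75 ≈ 3.42e+6 arcmin.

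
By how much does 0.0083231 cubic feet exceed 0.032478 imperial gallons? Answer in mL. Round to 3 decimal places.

88.036 mL

0.0083231 ft³ = 235.684 mL and 0.032478 imp gal = 147.648 mL.
235.684 − 147.648 ≈ 88.036 mL.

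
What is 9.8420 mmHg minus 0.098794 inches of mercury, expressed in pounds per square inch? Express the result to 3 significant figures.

0.142 psi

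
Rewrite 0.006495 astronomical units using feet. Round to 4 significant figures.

1 au = 4.90807e+11 ft.
So 0.006495 × 4.90807e+11 ≈ 3.188e+9 ft.

3.188e+9 feet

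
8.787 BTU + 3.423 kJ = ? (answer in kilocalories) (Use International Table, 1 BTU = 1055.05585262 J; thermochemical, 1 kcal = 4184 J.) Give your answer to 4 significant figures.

8.787 BTU = 2.21577 kcal and 3.423 kJ = 0.818117 kcal.
2.21577 + 0.818117 ≈ 3.034 kcal.

3.034 kcal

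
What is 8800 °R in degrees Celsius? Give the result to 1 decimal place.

°R = (°C + 273.15) × 9/5.
Applying the formula gives 4615.7 °C.

4615.7 °C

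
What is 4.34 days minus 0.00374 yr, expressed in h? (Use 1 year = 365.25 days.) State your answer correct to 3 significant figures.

4.34 d = 104.160 h and 0.00374 yr = 32.7848 h.
104.160 − 32.7848 ≈ 71.4 h.

71.4 h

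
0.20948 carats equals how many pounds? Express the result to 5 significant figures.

9.2365e-5 lb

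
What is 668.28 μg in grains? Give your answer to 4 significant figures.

0.01031 gr

1 μg = 1.54324e-5 grains.
Thus 668.28 × 1.54324e-5 ≈ 0.01031 gr.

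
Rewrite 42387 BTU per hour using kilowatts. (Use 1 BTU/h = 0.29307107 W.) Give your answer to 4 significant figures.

1 BTU/h = 0.000293071 kW.
Then 42387 × 0.000293071 ≈ 12.42 kW.

12.42 kW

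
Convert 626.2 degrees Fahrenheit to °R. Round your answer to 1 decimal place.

1085.9 degrees Rankine

°R = °F + 459.67.
Applying the formula gives 1085.9 °R.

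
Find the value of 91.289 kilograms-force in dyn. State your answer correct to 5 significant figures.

8.9524 × 10^7 dyn

1 kgf = 980665 dyn.
Then 91.289 × 980665 ≈ 8.9524 × 10^7 dyn.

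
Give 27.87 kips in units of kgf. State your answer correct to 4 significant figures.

12640 kgf

1 kip = 453.592 kgf.
So 27.87 × 453.592 ≈ 12640 kgf.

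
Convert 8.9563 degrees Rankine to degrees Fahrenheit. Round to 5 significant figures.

-450.71 °F

°R = °F + 459.67.
Applying the formula gives -450.71 °F.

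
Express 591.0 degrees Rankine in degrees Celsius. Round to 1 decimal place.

55.2 °C

°R = (°C + 273.15) × 9/5.
Applying the formula gives 55.2 °C.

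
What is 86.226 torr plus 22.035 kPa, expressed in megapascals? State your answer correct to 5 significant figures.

0.033531 MPa

86.226 torr = 0.0114959 MPa and 22.035 kPa = 0.0220350 MPa.
0.0114959 + 0.0220350 ≈ 0.033531 MPa.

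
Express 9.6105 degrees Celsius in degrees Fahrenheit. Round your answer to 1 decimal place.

49.3 °F

°F = °C × 9/5 + 32.
Applying the formula gives 49.3 °F.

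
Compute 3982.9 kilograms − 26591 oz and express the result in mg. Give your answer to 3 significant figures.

3982.9 kg = 3.98290e+9 mg and 26591 oz = 7.53842e+8 mg.
3.98290e+9 − 7.53842e+8 ≈ 3.23e+9 mg.

3.23e+9 mg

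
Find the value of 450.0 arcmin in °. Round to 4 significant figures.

1 arcmin = 0.0166667 degrees.
Thus 450.0 × 0.0166667 ≈ 7.500 °.

7.500 °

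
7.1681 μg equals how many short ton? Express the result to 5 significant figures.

7.9015 × 10^-12 short tons

1 μg = 1.10231 × 10^-12 short ton.
So 7.1681 × 1.10231 × 10^-12 ≈ 7.9015 × 10^-12 short ton.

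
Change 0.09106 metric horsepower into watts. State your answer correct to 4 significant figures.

1 PS = 735.499 watts.
So 0.09106 × 735.499 ≈ 66.97 W.

66.97 W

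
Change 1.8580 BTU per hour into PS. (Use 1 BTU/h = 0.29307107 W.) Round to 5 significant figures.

0.00074035 PS

1 BTU per hour = 0.000398466 PS.
Thus 1.8580 × 0.000398466 ≈ 0.00074035 PS.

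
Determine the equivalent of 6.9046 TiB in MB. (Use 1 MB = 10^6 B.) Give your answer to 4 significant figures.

7.592 × 10^6 megabytes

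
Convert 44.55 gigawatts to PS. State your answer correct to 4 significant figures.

6.057 × 10^7 PS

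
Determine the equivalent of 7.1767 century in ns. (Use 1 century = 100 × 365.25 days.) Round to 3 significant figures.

1 century = 3.15576e+18 ns.
Thus 7.1767 × 3.15576e+18 ≈ 2.26e+19 ns.

2.26e+19 ns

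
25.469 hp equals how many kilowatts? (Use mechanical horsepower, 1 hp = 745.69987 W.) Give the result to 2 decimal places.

1 horsepower = 0.745700 kW.
Then 25.469 × 0.745700 ≈ 18.99 kW.

18.99 kilowatts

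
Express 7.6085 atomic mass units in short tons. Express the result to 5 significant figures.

1.3927e-29 short ton

1 u = 1.83043e-30 short ton.
Then 7.6085 × 1.83043e-30 ≈ 1.3927e-29 short ton.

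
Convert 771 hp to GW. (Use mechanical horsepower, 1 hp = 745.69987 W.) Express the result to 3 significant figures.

0.000575 GW

1 horsepower = 7.45700e-7 GW.
So 771 × 7.45700e-7 ≈ 0.000575 GW.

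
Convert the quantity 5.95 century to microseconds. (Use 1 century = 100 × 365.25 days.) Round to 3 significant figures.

1 century = 3.15576e+15 microseconds.
Then 5.95 × 3.15576e+15 ≈ 1.88e+16 μs.

1.88e+16 microseconds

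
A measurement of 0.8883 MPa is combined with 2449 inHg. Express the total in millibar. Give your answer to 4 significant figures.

91820 mbar

0.8883 MPa = 8883.00 mbar and 2449 inHg = 82932.7 mbar.
8883.00 + 82932.7 ≈ 91820 mbar.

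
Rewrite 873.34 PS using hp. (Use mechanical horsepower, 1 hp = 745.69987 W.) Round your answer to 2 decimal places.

861.39 hp

1 PS = 0.986320 hp.
So 873.34 × 0.986320 ≈ 861.39 hp.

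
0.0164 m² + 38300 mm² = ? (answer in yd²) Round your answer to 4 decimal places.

0.0654 square yards

0.0164 m² = 0.0196142 yd² and 38300 mm² = 0.0458064 yd².
0.0196142 + 0.0458064 ≈ 0.0654 yd².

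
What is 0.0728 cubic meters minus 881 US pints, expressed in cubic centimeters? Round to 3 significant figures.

-344000 cubic centimeters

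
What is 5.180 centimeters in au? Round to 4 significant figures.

1 cm = 6.68459 × 10^-14 au.
5.180 × 6.68459 × 10^-14 ≈ 3.463 × 10^-13 au.

3.463 × 10^-13 au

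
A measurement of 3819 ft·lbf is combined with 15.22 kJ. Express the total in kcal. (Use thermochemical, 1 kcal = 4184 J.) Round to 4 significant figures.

4.875 kilocalories

3819 ft·lbf = 1.23754 kcal and 15.22 kJ = 3.63767 kcal.
1.23754 + 3.63767 ≈ 4.875 kcal.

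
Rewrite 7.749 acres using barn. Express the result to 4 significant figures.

3.136e+32 barns

1 acre = 4.04686e+31 barn.
So 7.749 × 4.04686e+31 ≈ 3.136e+32 barn.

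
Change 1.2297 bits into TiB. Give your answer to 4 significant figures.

1 bit = 1.13687 × 10^-13 TiB.
So 1.2297 × 1.13687 × 10^-13 ≈ 1.398 × 10^-13 TiB.

1.398 × 10^-13 TiB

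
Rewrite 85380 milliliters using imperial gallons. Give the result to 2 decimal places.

18.78 imp gal

1 milliliter = 0.000219969 imp gal.
85380 × 0.000219969 ≈ 18.78 imp gal.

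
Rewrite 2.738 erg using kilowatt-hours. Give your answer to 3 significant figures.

1 erg = 2.77778e-14 kilowatt-hours.
So 2.738 × 2.77778e-14 ≈ 7.61e-14 kWh.

7.61e-14 kWh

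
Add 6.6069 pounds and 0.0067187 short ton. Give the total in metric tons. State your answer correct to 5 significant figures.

6.6069 lb = 0.00299684 t and 0.0067187 short ton = 0.00609510 t.
0.00299684 + 0.00609510 ≈ 0.0090919 t.

0.0090919 t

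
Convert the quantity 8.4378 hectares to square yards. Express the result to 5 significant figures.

100920 square yards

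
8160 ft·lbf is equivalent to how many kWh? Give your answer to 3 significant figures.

0.00307 kWh

1 foot-pound = 3.76616e-7 kWh.
Thus 8160 × 3.76616e-7 ≈ 0.00307 kWh.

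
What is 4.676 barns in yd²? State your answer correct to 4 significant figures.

5.592e-28 square yards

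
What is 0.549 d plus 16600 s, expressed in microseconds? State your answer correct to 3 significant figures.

6.40e+10 μs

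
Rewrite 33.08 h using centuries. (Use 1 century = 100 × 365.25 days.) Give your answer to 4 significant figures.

3.774e-5 century

1 hour = 1.14077e-6 century.
33.08 × 1.14077e-6 ≈ 3.774e-5 century.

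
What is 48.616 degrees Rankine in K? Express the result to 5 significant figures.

27.009 K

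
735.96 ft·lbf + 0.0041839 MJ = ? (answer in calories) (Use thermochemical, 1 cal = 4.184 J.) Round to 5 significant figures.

1238.5 calories

735.96 ft·lbf = 238.487 cal and 0.0041839 MJ = 999.976 cal.
238.487 + 999.976 ≈ 1238.5 cal.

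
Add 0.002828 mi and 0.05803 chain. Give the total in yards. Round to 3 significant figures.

0.002828 mi = 4.97728 yd and 0.05803 chain = 1.27666 yd.
4.97728 + 1.27666 ≈ 6.25 yd.

6.25 yd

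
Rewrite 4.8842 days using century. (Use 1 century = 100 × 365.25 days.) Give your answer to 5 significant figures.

0.00013372 century

1 day = 2.73785e-5 centuries.
Then 4.8842 × 2.73785e-5 ≈ 0.00013372 century.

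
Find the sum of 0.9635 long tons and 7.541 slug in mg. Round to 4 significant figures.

0.9635 long ton = 9.78961 × 10^8 mg and 7.541 slug = 1.10053 × 10^8 mg.
9.78961 × 10^8 + 1.10053 × 10^8 ≈ 1.089 × 10^9 mg.

1.089 × 10^9 milligrams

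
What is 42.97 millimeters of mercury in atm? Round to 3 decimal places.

0.057 atm

1 millimeter of mercury = 0.00131579 atmospheres.
Thus 42.97 × 0.00131579 ≈ 0.057 atm.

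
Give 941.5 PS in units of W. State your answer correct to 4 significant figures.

692500 watts

1 metric horsepower = 735.499 W.
941.5 × 735.499 ≈ 692500 W.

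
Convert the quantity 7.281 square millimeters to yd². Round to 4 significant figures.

1 square millimeter = 1.19599e-6 square yards.
7.281 × 1.19599e-6 ≈ 8.708e-6 yd².

8.708e-6 yd²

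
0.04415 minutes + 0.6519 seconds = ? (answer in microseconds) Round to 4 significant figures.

3.301 × 10^6 μs

0.04415 min = 2.64900 × 10^6 μs and 0.6519 s = 651900 μs.
2.64900 × 10^6 + 651900 ≈ 3.301 × 10^6 μs.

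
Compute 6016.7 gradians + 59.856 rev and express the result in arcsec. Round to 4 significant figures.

9.707 × 10^7 arcseconds

6016.7 grad = 1.94941 × 10^7 arcsec and 59.856 rev = 7.75734 × 10^7 arcsec.
1.94941 × 10^7 + 7.75734 × 10^7 ≈ 9.707 × 10^7 arcsec.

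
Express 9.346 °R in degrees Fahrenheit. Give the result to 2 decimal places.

-450.32 °F

°R = °F + 459.67.
Applying the formula gives -450.32 °F.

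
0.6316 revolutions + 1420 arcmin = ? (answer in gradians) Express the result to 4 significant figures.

278.9 grad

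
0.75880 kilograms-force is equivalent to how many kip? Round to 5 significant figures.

0.0016729 kips

1 kilogram-force = 0.00220462 kip.
Thus 0.75880 × 0.00220462 ≈ 0.0016729 kip.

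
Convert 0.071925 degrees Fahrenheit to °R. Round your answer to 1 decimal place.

459.7 degrees Rankine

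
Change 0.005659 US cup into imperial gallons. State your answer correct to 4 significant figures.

1 US cup = 0.0520421 imperial gallons.
Then 0.005659 × 0.0520421 ≈ 0.0002945 imp gal.

0.0002945 imperial gallons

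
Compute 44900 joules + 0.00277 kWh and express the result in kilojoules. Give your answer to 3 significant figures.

54.9 kJ

44900 J = 44.9000 kJ and 0.00277 kWh = 9.97200 kJ.
44.9000 + 9.97200 ≈ 54.9 kJ.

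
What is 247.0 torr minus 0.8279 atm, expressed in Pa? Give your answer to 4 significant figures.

-50960 Pa

247.0 torr = 32930.6 Pa and 0.8279 atm = 83887.0 Pa.
32930.6 − 83887.0 ≈ -50960 Pa.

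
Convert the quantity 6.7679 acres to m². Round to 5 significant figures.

27389 square meters

1 acre = 4046.86 square meters.
Thus 6.7679 × 4046.86 ≈ 27389 m².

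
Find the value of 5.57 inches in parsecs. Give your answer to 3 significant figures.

4.58 × 10^-18 parsecs

1 in = 8.23158 × 10^-19 pc.
So 5.57 × 8.23158 × 10^-19 ≈ 4.58 × 10^-18 pc.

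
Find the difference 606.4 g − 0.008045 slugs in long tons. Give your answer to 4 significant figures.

0.0004813 long ton

606.4 g = 0.000596823 long ton and 0.008045 slug = 0.000115554 long ton.
0.000596823 − 0.000115554 ≈ 0.0004813 long ton.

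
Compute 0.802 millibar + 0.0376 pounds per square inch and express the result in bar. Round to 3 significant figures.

0.00339 bar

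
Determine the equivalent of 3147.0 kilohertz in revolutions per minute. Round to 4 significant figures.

1.888e+8 rpm

1 kHz = 60000.0 rpm.
Thus 3147.0 × 60000.0 ≈ 1.888e+8 rpm.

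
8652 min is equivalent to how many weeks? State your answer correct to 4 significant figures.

0.8583 wk

1 min = 9.92063e-5 wk.
Then 8652 × 9.92063e-5 ≈ 0.8583 wk.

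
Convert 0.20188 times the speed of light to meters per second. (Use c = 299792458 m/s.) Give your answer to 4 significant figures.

6.052e+7 m/s

1 c = 2.99792e+8 meters per second.
Then 0.20188 × 2.99792e+8 ≈ 6.052e+7 m/s.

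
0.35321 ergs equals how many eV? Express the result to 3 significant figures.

1 erg = 6.24151e+11 eV.
Thus 0.35321 × 6.24151e+11 ≈ 2.20e+11 eV.

2.20e+11 electronvolts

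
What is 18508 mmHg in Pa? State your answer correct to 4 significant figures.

1 mmHg = 133.322 Pa.
Thus 18508 × 133.322 ≈ 2.468 × 10^6 Pa.

2.468 × 10^6 pascals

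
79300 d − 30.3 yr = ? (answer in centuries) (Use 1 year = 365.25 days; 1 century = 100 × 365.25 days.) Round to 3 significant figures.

1.87 centuries

79300 d = 2.17112 century and 30.3 yr = 0.303000 century.
2.17112 − 0.303000 ≈ 1.87 century.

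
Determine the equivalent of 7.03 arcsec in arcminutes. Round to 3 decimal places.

0.117 arcmin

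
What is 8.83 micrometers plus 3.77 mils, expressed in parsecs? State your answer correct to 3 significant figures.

8.83 μm = 2.86161e-22 pc and 3.77 mil = 3.10331e-21 pc.
2.86161e-22 + 3.10331e-21 ≈ 3.39e-21 pc.

3.39e-21 parsecs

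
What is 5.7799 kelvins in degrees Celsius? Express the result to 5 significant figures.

-267.37 °C

K = °C + 273.15.
Applying the formula gives -267.37 °C.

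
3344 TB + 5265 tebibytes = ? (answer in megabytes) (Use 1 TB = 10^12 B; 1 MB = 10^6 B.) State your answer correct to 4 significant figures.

9.133e+9 MB

3344 TB = 3.34400e+9 MB and 5265 TiB = 5.78893e+9 MB.
3.34400e+9 + 5.78893e+9 ≈ 9.133e+9 MB.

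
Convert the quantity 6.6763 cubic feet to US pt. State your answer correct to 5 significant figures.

1 cubic foot = 59.8442 US pt.
Then 6.6763 × 59.8442 ≈ 399.54 US pt.

399.54 US pints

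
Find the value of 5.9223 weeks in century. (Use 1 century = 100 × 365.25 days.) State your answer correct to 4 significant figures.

0.001135 century

1 wk = 0.000191650 century.
5.9223 × 0.000191650 ≈ 0.001135 century.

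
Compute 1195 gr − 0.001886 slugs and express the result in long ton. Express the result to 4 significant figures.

4.912 × 10^-5 long ton

1195 gr = 7.62117 × 10^-5 long ton and 0.001886 slug = 2.70894 × 10^-5 long ton.
7.62117 × 10^-5 − 2.70894 × 10^-5 ≈ 4.912 × 10^-5 long ton.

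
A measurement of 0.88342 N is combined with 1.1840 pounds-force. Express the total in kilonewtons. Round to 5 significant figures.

0.88342 N = 0.000883420 kN and 1.1840 lbf = 0.00526669 kN.
0.000883420 + 0.00526669 ≈ 0.0061501 kN.

0.0061501 kN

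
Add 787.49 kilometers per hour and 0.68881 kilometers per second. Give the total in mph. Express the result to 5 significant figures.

787.49 km/h = 489.324 mph and 0.68881 km/s = 1540.82 mph.
489.324 + 1540.82 ≈ 2030.1 mph.

2030.1 miles per hour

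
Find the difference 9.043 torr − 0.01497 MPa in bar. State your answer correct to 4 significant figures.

9.043 torr = 0.0120563 bar and 0.01497 MPa = 0.149700 bar.
0.0120563 − 0.149700 ≈ -0.1376 bar.

-0.1376 bar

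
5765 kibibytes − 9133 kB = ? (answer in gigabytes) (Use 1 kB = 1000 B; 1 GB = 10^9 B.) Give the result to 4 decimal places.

5765 KiB = 0.00590336 GB and 9133 kB = 0.00913300 GB.
0.00590336 − 0.00913300 ≈ -0.0032 GB.

-0.0032 GB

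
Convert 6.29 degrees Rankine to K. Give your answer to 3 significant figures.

3.49 K

°R = K × 9/5.
Applying the formula gives 3.49 K.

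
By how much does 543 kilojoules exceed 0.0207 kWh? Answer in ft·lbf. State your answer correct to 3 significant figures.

346000 foot-pounds

543 kJ = 400496 ft·lbf and 0.0207 kWh = 54963.1 ft·lbf.
400496 − 54963.1 ≈ 346000 ft·lbf.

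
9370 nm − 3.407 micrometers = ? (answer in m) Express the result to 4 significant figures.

5.963e-6 meters

9370 nm = 9.37000e-6 m and 3.407 μm = 3.40700e-6 m.
9.37000e-6 − 3.40700e-6 ≈ 5.963e-6 m.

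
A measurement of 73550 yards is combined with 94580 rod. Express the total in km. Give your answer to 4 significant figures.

73550 yd = 67.2541 km and 94580 rod = 475.662 km.
67.2541 + 475.662 ≈ 542.9 km.

542.9 km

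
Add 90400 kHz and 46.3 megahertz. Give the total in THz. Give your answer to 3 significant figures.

0.000137 THz

90400 kHz = 9.04000 × 10^-5 THz and 46.3 MHz = 4.63000 × 10^-5 THz.
9.04000 × 10^-5 + 4.63000 × 10^-5 ≈ 0.000137 THz.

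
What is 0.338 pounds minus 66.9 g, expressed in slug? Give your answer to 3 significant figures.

0.338 lb = 0.0105054 slug and 66.9 g = 0.00458411 slug.
0.0105054 − 0.00458411 ≈ 0.00592 slug.

0.00592 slug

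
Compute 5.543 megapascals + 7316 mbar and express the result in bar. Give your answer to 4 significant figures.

62.75 bar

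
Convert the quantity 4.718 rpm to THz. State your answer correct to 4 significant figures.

7.863e-14 THz

1 rpm = 1.66667e-14 THz.
4.718 × 1.66667e-14 ≈ 7.863e-14 THz.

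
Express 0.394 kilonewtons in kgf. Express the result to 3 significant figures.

40.2 kilograms-force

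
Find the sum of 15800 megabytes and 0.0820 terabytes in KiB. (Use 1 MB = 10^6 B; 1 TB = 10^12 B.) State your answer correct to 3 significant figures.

9.55 × 10^7 KiB

15800 MB = 1.54297 × 10^7 KiB and 0.0820 TB = 8.00781 × 10^7 KiB.
1.54297 × 10^7 + 8.00781 × 10^7 ≈ 9.55 × 10^7 KiB.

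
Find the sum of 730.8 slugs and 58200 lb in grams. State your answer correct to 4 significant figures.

730.8 slug = 1.06652e+7 g and 58200 lb = 2.63991e+7 g.
1.06652e+7 + 2.63991e+7 ≈ 3.706e+7 g.

3.706e+7 g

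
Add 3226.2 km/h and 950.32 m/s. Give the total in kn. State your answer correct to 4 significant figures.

3226.2 km/h = 1742.01 kn and 950.32 m/s = 1847.27 kn.
1742.01 + 1847.27 ≈ 3589 kn.

3589 kn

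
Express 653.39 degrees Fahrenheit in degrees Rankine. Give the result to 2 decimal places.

1113.06 degrees Rankine

°R = °F + 459.67.
Applying the formula gives 1113.06 °R.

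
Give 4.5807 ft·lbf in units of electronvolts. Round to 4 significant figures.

3.876e+19 electronvolts

1 ft·lbf = 8.46235e+18 electronvolts.
So 4.5807 × 8.46235e+18 ≈ 3.876e+19 eV.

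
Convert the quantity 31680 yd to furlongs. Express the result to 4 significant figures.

1 yard = 0.00454545 furlong.
Thus 31680 × 0.00454545 ≈ 144.0 furlong.

144.0 furlongs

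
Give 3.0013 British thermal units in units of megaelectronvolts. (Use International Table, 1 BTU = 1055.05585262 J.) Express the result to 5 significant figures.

1.9764 × 10^16 MeV

1 British thermal unit = 6.58514 × 10^15 MeV.
Thus 3.0013 × 6.58514 × 10^15 ≈ 1.9764 × 10^16 MeV.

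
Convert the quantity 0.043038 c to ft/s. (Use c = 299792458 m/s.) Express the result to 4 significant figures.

4.233 × 10^7 feet per second

1 speed of light = 9.83571 × 10^8 ft/s.
So 0.043038 × 9.83571 × 10^8 ≈ 4.233 × 10^7 ft/s.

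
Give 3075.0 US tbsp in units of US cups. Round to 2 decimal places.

192.19 US cups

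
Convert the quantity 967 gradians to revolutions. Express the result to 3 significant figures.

1 gradian = 0.00250000 rev.
So 967 × 0.00250000 ≈ 2.42 rev.

2.42 rev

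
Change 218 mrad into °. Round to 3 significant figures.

1 mrad = 0.0572958 °.
Then 218 × 0.0572958 ≈ 12.5 °.

12.5 degrees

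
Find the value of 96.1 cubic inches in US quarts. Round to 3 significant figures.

1.66 US qt

1 cubic inch = 0.0173160 US qt.
So 96.1 × 0.0173160 ≈ 1.66 US qt.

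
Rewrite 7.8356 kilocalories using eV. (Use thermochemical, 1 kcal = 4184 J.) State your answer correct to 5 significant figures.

2.0462 × 10^23 eV

1 kilocalorie = 2.61145 × 10^22 electronvolts.
So 7.8356 × 2.61145 × 10^22 ≈ 2.0462 × 10^23 eV.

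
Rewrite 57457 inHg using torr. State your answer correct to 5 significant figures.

1.4594e+6 torr

1 inHg = 25.4000 torr.
Thus 57457 × 25.4000 ≈ 1.4594e+6 torr.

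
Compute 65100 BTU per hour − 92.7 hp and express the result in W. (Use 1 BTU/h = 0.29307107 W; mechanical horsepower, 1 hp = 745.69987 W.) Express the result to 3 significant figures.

-50000 W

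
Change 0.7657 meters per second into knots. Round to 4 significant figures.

1 m/s = 1.94384 kn.
0.7657 × 1.94384 ≈ 1.488 kn.

1.488 kn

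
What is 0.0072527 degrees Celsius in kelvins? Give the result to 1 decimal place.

273.2 K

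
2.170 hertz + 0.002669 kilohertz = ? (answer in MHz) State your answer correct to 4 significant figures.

2.170 Hz = 2.17000 × 10^-6 MHz and 0.002669 kHz = 2.66900 × 10^-6 MHz.
2.17000 × 10^-6 + 2.66900 × 10^-6 ≈ 4.839 × 10^-6 MHz.

4.839 × 10^-6 MHz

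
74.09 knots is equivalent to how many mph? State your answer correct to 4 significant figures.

1 knot = 1.15078 miles per hour.
So 74.09 × 1.15078 ≈ 85.26 mph.

85.26 mph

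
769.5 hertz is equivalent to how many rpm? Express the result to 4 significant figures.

1 hertz = 60.0000 revolutions per minute.
Then 769.5 × 60.0000 ≈ 46170 rpm.

46170 rpm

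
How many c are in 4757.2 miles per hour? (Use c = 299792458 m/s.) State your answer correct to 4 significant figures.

7.094 × 10^-6 c

1 mph = 1.49116 × 10^-9 times the speed of light.
4757.2 × 1.49116 × 10^-9 ≈ 7.094 × 10^-6 c.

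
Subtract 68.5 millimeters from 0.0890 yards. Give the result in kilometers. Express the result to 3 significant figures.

0.0890 yd = 8.13816e-5 km and 68.5 mm = 6.85000e-5 km.
8.13816e-5 − 6.85000e-5 ≈ 1.29e-5 km.

1.29e-5 km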